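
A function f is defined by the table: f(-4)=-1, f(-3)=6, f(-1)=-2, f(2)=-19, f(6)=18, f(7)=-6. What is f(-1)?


-2


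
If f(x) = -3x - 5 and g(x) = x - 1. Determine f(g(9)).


-29


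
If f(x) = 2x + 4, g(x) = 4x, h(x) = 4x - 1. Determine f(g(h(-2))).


h(-2) = -9
g(-9) = -36
f(-36) = -68

-68


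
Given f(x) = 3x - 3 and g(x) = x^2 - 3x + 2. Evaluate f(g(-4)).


g(-4) = 30
f(30) = 87

87


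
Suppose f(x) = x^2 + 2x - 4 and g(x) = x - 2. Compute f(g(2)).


g(2) = 0
f(0) = 1*(0)^2 + 2*(0) - 4 = -4

-4


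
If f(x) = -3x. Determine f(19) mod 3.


f(19) = -57
-57 mod 3 = 0

0


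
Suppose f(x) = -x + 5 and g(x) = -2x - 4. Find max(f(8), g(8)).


f(8) = -3
g(8) = -20
max = -3

-3


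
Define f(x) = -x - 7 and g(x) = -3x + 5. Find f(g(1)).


-9


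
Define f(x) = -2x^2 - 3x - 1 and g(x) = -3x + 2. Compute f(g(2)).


g(2) = -4
f(-4) = (-2)*(-4)^2 - 3*(-4) - 1 = -21

-21


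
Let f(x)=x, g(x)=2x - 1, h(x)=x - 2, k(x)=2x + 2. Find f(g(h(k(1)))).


3


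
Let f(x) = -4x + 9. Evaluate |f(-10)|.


f(-10) = 49
|49| = 49

49


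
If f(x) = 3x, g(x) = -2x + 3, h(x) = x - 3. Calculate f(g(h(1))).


h(1) = -2
g(-2) = 7
f(7) = 21

21


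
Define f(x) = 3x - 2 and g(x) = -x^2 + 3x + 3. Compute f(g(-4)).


-77


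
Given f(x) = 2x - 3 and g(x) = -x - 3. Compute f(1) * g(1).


4


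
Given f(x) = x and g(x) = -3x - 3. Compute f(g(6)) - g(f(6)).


f(g(6)) = -21
g(f(6)) = -21
Difference = 0

0


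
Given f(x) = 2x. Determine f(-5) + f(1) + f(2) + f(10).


f(-5) = -10
f(1) = 2
f(2) = 4
f(10) = 20
Sum = 16

16


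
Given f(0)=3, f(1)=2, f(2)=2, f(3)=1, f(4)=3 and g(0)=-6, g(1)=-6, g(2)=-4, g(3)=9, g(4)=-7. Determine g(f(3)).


f(3) = 1
g(1) = -6

-6


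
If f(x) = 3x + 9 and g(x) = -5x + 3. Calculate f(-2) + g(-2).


f(-2) = 3
g(-2) = 13
Sum = 16

16


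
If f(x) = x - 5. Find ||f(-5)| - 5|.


f(-5) = -10
|-10| = 10
|10 - 5| = 5

5


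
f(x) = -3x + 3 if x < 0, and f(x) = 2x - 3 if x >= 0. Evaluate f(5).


5 satisfies x >= 0
f(5) = 7

7


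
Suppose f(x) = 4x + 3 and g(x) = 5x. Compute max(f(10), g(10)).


f(10) = 43
g(10) = 50
max = 50

50


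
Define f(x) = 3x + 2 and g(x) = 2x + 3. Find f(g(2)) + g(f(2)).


f(g(2)) = 23
g(f(2)) = 19
Sum = 42

42


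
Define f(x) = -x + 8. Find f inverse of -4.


Solve -x + 8 = -4
x = (-4 - 8) / (-1) = 12

12


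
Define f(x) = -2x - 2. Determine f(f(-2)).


f(-2) = 2
f(2) = -6

-6


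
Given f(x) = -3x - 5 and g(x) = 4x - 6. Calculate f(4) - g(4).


f(4) = -17
g(4) = 10
Difference = -27

-27


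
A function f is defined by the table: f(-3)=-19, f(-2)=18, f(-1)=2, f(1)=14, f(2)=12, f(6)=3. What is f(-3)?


Reading from the table at x = -3

-19


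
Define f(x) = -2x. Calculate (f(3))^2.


36


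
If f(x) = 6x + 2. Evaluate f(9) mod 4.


0


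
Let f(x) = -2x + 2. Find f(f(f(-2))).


f(-2) = 6
f(6) = -10
f(-10) = 22

22


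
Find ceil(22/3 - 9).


22/3 = 7.3333
7.3333 - 9 = -1.6667
ceil(-1.6667) = -1

-1


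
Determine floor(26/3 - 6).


2


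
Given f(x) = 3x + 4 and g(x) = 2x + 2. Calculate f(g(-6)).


g(-6) = -10
f(-10) = -26

-26


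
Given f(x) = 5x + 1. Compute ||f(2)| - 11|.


f(2) = 11
|11| = 11
|11 - 11| = 0

0


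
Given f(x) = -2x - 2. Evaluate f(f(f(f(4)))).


74


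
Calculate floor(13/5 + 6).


8


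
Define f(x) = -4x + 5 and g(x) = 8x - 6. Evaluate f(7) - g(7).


f(7) = -23
g(7) = 50
Difference = -73

-73


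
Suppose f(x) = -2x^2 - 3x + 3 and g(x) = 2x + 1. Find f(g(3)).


g(3) = 7
f(7) = (-2)*(7)^2 - 3*(7) + 3 = -116

-116


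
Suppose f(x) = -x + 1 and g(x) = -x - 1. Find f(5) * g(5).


f(5) = -4
g(5) = -6
Product = 24

24


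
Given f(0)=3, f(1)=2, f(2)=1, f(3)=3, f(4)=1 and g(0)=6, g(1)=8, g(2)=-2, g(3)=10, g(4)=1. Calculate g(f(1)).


-2


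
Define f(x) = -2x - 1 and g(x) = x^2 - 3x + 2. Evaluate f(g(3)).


-5


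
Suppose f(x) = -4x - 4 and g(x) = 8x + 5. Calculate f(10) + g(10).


41


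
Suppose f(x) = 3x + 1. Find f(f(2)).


f(2) = 7
f(7) = 22

22


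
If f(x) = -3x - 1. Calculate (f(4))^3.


f(4) = -13
(-13)^3 = -2197

-2197


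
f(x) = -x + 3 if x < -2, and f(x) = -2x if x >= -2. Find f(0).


0 satisfies x >= -2
f(0) = 0

0


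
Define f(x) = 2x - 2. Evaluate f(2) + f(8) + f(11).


f(2) = 2
f(8) = 14
f(11) = 20
Sum = 36

36


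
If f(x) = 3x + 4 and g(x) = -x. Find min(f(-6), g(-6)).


f(-6) = -14
g(-6) = 6
min = -14

-14


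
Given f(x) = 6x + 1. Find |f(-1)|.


f(-1) = -5
|-5| = 5

5


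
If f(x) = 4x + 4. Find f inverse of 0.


Solve 4x + 4 = 0
x = (0 - 4) / 4 = -1

-1


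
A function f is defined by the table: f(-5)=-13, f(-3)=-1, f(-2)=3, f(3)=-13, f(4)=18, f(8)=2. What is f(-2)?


Reading from the table at x = -2

3


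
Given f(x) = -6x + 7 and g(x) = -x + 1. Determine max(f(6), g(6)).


f(6) = -29
g(6) = -5
max = -5

-5


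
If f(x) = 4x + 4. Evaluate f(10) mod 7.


f(10) = 44
44 mod 7 = 2

2


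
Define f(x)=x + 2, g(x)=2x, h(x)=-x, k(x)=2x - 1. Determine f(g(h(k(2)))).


k(2) = 3
h(3) = -3
g(-3) = -6
f(-6) = -4

-4


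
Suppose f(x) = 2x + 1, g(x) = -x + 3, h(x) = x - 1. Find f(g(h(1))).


h(1) = 0
g(0) = 3
f(3) = 7

7


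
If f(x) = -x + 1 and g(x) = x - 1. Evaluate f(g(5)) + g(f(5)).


f(g(5)) = -3
g(f(5)) = -5
Sum = -8

-8


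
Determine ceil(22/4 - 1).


5


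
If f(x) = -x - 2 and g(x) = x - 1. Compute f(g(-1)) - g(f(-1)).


f(g(-1)) = 0
g(f(-1)) = -2
Difference = 2

2


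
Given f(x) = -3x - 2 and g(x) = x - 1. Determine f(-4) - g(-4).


15


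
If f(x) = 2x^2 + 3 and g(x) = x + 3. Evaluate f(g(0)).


21


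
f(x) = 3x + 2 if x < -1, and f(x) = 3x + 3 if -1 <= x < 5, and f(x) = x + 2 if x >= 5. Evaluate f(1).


6


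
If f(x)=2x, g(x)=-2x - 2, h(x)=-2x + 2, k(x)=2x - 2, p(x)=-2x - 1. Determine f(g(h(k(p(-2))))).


p(-2) = 3
k(3) = 4
h(4) = -6
g(-6) = 10
f(10) = 20

20


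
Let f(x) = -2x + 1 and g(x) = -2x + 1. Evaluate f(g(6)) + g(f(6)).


f(g(6)) = 23
g(f(6)) = 23
Sum = 46

46


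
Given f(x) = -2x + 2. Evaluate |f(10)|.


f(10) = -18
|-18| = 18

18


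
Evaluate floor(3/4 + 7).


3/4 = 0.75
0.75 + 7 = 7.75
floor(7.75) = 7

7


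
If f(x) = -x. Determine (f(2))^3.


f(2) = -2
(-2)^3 = -8

-8


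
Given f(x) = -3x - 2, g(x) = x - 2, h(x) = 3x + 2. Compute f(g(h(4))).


-38


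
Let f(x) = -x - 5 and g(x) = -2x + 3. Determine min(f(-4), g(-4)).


f(-4) = -1
g(-4) = 11
min = -1

-1


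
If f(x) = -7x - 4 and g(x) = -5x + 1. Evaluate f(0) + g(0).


f(0) = -4
g(0) = 1
Sum = -3

-3


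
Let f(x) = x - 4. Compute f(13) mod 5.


f(13) = 9
9 mod 5 = 4

4


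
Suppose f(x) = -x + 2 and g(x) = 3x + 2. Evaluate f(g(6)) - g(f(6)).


f(g(6)) = -18
g(f(6)) = -10
Difference = -8

-8


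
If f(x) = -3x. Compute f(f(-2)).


f(-2) = 6
f(6) = -18

-18


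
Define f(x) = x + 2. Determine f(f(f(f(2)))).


10


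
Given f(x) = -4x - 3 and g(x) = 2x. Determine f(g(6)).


g(6) = 12
f(12) = -51

-51


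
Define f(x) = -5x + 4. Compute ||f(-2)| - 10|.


4


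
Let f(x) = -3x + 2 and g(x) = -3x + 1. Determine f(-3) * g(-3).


f(-3) = 11
g(-3) = 10
Product = 110

110


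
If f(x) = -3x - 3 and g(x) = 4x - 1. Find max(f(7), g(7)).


27


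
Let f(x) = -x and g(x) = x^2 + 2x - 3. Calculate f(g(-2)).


g(-2) = -3
f(-3) = 3

3


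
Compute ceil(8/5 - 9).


8/5 = 1.6
1.6 - 9 = -7.4
ceil(-7.4) = -7

-7


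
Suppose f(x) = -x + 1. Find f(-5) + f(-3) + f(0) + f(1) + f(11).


f(-5) = 6
f(-3) = 4
f(0) = 1
f(1) = 0
f(11) = -10
Sum = 1

1


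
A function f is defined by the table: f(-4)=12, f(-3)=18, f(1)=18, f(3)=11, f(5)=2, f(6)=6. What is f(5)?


Reading from the table at x = 5

2


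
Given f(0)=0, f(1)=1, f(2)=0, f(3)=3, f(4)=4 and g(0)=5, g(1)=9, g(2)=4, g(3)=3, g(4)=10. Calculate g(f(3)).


f(3) = 3
g(3) = 3

3


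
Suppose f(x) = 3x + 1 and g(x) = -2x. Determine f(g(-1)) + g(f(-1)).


11


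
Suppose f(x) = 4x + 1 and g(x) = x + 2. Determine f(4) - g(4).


f(4) = 17
g(4) = 6
Difference = 11

11


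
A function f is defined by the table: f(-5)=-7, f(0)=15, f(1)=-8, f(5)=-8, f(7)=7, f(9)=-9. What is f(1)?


-8


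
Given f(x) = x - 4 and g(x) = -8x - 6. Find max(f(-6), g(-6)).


f(-6) = -10
g(-6) = 42
max = 42

42


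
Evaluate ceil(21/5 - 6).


21/5 = 4.2
4.2 - 6 = -1.8
ceil(-1.8) = -1

-1


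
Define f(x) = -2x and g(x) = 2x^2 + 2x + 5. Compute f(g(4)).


g(4) = 45
f(45) = -90

-90


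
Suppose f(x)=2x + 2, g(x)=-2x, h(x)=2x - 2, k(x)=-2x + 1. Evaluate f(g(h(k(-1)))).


k(-1) = 3
h(3) = 4
g(4) = -8
f(-8) = -14

-14


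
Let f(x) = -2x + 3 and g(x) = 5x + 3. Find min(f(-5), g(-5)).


f(-5) = 13
g(-5) = -22
min = -22

-22


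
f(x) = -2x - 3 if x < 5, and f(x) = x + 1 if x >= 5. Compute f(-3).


-3 satisfies x < 5
f(-3) = 3

3


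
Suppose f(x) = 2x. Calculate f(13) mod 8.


f(13) = 26
26 mod 8 = 2

2


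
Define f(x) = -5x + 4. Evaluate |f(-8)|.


44


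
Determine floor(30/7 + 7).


30/7 = 4.2857
4.2857 + 7 = 11.2857
floor(11.2857) = 11

11


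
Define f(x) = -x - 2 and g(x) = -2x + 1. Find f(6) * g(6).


f(6) = -8
g(6) = -11
Product = 88

88


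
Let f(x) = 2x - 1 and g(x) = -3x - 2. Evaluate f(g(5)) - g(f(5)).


-6


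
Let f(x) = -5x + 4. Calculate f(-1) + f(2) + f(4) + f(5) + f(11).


-85


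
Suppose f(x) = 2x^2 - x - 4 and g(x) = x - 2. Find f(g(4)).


g(4) = 2
f(2) = 2*(2)^2 - 1*(2) - 4 = 2

2


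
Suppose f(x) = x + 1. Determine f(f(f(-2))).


f(-2) = -1
f(-1) = 0
f(0) = 1

1


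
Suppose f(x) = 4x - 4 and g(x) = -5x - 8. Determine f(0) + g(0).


-12


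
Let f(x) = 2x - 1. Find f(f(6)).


f(6) = 11
f(11) = 21

21


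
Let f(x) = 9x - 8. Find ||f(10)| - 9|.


73


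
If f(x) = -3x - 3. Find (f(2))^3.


f(2) = -9
(-9)^3 = -729

-729


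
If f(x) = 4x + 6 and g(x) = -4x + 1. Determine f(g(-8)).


g(-8) = 33
f(33) = 138

138


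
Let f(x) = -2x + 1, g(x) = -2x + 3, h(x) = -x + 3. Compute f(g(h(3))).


h(3) = 0
g(0) = 3
f(3) = -5

-5


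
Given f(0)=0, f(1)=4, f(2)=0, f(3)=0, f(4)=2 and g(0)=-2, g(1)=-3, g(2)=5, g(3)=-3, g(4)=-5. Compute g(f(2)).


f(2) = 0
g(0) = -2

-2


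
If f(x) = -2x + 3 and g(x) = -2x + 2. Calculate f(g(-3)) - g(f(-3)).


f(g(-3)) = -13
g(f(-3)) = -16
Difference = 3

3


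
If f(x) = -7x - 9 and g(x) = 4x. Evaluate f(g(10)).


-289


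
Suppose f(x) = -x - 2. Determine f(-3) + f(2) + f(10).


f(-3) = 1
f(2) = -4
f(10) = -12
Sum = -15

-15


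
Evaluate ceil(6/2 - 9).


-6


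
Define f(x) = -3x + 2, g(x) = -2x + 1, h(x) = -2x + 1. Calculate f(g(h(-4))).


h(-4) = 9
g(9) = -17
f(-17) = 53

53


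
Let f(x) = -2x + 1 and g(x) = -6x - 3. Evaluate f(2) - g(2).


f(2) = -3
g(2) = -15
Difference = 12

12


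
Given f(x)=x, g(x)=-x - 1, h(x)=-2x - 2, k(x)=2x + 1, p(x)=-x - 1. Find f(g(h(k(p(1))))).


p(1) = -2
k(-2) = -3
h(-3) = 4
g(4) = -5
f(-5) = -5

-5


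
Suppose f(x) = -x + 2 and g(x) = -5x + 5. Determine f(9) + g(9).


f(9) = -7
g(9) = -40
Sum = -47

-47


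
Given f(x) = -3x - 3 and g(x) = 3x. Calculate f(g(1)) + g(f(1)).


f(g(1)) = -12
g(f(1)) = -18
Sum = -30

-30


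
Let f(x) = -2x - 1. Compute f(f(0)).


f(0) = -1
f(-1) = 1

1


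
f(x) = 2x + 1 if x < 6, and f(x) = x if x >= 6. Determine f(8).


8


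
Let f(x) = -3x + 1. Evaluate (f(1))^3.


f(1) = -2
(-2)^3 = -8

-8


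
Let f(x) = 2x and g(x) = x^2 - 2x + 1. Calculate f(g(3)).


8


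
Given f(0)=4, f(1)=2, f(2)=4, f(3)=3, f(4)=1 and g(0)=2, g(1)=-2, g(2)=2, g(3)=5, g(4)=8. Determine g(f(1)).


f(1) = 2
g(2) = 2

2


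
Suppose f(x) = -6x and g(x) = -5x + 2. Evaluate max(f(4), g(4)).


f(4) = -24
g(4) = -18
max = -18

-18


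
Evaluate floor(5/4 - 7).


5/4 = 1.25
1.25 - 7 = -5.75
floor(-5.75) = -6

-6


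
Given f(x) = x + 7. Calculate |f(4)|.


f(4) = 11
|11| = 11

11


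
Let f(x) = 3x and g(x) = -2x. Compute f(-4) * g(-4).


f(-4) = -12
g(-4) = 8
Product = -96

-96


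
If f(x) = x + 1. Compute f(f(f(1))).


4


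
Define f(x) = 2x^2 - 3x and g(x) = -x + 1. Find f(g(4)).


27


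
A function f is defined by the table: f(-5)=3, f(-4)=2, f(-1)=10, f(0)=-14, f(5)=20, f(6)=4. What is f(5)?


Reading from the table at x = 5

20


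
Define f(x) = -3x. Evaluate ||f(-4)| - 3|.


f(-4) = 12
|12| = 12
|12 - 3| = 9

9


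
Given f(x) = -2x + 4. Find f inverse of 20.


Solve -2x + 4 = 20
x = (20 - 4) / (-2) = -8

-8


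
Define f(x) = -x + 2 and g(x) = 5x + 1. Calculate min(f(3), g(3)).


-1


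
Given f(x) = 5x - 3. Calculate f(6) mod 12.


3


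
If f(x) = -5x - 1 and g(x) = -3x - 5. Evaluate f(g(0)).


g(0) = -5
f(-5) = 24

24


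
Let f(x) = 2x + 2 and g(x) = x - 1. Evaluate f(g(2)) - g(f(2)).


f(g(2)) = 4
g(f(2)) = 5
Difference = -1

-1


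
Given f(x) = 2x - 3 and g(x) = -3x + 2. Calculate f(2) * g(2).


f(2) = 1
g(2) = -4
Product = -4

-4


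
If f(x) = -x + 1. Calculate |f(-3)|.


f(-3) = 4
|4| = 4

4


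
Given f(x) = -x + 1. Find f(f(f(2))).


f(2) = -1
f(-1) = 2
f(2) = -1

-1


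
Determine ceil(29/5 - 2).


29/5 = 5.8
5.8 - 2 = 3.8
ceil(3.8) = 4

4


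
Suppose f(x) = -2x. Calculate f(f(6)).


f(6) = -12
f(-12) = 24

24


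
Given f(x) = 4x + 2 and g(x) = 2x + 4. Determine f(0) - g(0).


f(0) = 2
g(0) = 4
Difference = -2

-2


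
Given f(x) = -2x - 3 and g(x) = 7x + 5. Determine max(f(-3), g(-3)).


f(-3) = 3
g(-3) = -16
max = 3

3


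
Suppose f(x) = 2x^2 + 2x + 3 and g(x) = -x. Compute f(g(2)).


7


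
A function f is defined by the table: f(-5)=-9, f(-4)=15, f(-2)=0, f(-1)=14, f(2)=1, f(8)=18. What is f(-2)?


Reading from the table at x = -2

0


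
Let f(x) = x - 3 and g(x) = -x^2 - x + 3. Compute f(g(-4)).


g(-4) = -9
f(-9) = -12

-12


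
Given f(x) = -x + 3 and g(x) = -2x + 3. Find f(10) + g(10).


f(10) = -7
g(10) = -17
Sum = -24

-24


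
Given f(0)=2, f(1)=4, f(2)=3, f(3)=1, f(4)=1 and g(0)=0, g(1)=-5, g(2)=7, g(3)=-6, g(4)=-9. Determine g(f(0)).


f(0) = 2
g(2) = 7

7


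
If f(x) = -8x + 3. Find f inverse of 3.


0


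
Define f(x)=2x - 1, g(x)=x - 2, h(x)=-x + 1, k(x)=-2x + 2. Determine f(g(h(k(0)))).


k(0) = 2
h(2) = -1
g(-1) = -3
f(-3) = -7

-7


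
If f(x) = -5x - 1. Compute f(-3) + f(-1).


f(-3) = 14
f(-1) = 4
Sum = 18

18


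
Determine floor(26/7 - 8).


26/7 = 3.7143
3.7143 - 8 = -4.2857
floor(-4.2857) = -5

-5


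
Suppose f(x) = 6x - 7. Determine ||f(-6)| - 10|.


f(-6) = -43
|-43| = 43
|43 - 10| = 33

33


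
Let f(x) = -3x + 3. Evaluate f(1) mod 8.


0


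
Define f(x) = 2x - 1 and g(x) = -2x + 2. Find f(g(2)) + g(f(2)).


f(g(2)) = -5
g(f(2)) = -4
Sum = -9

-9


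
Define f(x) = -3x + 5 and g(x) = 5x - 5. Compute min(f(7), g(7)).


f(7) = -16
g(7) = 30
min = -16

-16


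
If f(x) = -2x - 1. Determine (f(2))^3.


-125


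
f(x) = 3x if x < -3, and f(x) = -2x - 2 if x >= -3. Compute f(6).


6 satisfies x >= -3
f(6) = -14

-14


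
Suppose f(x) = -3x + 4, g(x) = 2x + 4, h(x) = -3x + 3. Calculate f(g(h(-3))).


h(-3) = 12
g(12) = 28
f(28) = -80

-80


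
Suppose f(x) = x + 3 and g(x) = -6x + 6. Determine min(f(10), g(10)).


f(10) = 13
g(10) = -54
min = -54

-54


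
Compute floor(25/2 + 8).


20


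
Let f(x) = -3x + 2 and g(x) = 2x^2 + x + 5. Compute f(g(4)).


g(4) = 41
f(41) = -121

-121


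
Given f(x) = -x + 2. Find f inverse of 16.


Solve -x + 2 = 16
x = (16 - 2) / (-1) = -14

-14


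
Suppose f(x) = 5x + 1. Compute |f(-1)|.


f(-1) = -4
|-4| = 4

4


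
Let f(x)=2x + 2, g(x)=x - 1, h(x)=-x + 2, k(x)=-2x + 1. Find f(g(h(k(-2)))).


k(-2) = 5
h(5) = -3
g(-3) = -4
f(-4) = -6

-6


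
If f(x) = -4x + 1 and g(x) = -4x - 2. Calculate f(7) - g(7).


3


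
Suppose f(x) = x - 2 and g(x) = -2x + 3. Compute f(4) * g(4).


f(4) = 2
g(4) = -5
Product = -10

-10


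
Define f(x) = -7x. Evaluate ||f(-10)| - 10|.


f(-10) = 70
|70| = 70
|70 - 10| = 60

60


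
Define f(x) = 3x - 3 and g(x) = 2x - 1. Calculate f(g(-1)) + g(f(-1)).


f(g(-1)) = -12
g(f(-1)) = -13
Sum = -25

-25


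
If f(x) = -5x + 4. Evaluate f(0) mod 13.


f(0) = 4
4 mod 13 = 4

4


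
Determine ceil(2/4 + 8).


2/4 = 0.5
0.5 + 8 = 8.5
ceil(8.5) = 9

9


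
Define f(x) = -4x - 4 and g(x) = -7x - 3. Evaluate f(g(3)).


g(3) = -24
f(-24) = 92

92


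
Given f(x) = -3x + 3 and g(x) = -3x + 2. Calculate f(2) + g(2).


f(2) = -3
g(2) = -4
Sum = -7

-7


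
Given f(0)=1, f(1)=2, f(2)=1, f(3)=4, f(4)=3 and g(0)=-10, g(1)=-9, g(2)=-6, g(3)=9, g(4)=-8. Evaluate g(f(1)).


f(1) = 2
g(2) = -6

-6


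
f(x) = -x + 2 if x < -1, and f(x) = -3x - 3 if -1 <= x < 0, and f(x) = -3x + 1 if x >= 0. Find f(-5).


-5 satisfies x < -1
f(-5) = 7

7


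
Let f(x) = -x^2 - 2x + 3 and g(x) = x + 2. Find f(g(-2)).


g(-2) = 0
f(0) = (-1)*(0)^2 - 2*(0) + 3 = 3

3


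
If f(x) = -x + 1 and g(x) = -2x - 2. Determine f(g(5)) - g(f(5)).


f(g(5)) = 13
g(f(5)) = 6
Difference = 7

7


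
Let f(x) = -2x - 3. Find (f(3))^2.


f(3) = -9
(-9)^2 = 81

81


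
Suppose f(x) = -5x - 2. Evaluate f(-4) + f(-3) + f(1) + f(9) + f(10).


-75


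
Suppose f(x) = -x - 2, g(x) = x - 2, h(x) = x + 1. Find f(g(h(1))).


-2


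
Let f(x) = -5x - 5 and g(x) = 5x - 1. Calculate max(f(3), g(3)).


14


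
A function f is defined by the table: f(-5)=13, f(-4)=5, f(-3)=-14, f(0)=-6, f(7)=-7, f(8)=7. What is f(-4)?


Reading from the table at x = -4

5


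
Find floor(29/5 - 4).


29/5 = 5.8
5.8 - 4 = 1.8
floor(1.8) = 1

1


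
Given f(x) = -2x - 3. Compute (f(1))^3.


-125


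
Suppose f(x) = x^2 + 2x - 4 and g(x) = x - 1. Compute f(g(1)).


-4


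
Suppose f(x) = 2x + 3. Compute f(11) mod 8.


f(11) = 25
25 mod 8 = 1

1


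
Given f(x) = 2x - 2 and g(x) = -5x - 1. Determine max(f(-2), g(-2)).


f(-2) = -6
g(-2) = 9
max = 9

9


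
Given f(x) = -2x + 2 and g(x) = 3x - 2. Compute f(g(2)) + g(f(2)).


f(g(2)) = -6
g(f(2)) = -8
Sum = -14

-14


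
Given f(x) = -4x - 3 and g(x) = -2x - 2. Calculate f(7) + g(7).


-47


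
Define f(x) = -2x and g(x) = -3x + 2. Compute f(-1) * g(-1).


f(-1) = 2
g(-1) = 5
Product = 10

10


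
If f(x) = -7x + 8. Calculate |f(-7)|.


f(-7) = 57
|57| = 57

57


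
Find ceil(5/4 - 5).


5/4 = 1.25
1.25 - 5 = -3.75
ceil(-3.75) = -3

-3


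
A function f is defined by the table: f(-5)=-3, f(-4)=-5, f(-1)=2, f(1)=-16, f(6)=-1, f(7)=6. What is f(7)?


Reading from the table at x = 7

6


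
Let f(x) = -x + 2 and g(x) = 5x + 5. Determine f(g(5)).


g(5) = 30
f(30) = -28

-28


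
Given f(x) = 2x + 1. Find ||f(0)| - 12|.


f(0) = 1
|1| = 1
|1 - 12| = 11

11


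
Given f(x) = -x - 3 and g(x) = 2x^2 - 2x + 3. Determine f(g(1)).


g(1) = 3
f(3) = -6

-6


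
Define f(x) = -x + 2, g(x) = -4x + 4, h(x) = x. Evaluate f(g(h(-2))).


h(-2) = -2
g(-2) = 12
f(12) = -10

-10


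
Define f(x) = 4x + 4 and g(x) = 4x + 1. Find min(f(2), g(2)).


f(2) = 12
g(2) = 9
min = 9

9


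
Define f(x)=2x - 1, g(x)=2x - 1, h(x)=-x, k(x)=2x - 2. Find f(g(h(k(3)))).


k(3) = 4
h(4) = -4
g(-4) = -9
f(-9) = -19

-19


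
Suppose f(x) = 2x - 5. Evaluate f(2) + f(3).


0


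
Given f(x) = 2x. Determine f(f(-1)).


-4


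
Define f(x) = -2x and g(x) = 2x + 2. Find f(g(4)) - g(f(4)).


-6


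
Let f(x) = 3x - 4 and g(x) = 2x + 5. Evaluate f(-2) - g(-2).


-11


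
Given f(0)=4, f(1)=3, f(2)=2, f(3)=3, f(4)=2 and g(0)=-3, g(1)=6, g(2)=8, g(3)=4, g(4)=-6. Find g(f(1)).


f(1) = 3
g(3) = 4

4


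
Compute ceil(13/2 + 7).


13/2 = 6.5
6.5 + 7 = 13.5
ceil(13.5) = 14

14


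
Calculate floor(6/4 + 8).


9


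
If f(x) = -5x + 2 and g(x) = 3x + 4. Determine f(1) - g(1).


f(1) = -3
g(1) = 7
Difference = -10

-10


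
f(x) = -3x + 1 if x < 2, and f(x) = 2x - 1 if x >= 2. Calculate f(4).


4 satisfies x >= 2
f(4) = 7

7


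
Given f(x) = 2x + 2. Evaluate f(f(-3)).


f(-3) = -4
f(-4) = -6

-6


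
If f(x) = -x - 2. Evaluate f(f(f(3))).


-5


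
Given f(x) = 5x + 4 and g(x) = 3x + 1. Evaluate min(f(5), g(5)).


f(5) = 29
g(5) = 16
min = 16

16


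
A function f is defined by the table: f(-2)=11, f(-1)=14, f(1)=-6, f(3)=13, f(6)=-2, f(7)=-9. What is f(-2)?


Reading from the table at x = -2

11


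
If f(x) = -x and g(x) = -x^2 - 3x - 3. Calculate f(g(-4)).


g(-4) = -7
f(-7) = 7

7


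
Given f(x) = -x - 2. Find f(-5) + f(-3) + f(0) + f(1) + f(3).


f(-5) = 3
f(-3) = 1
f(0) = -2
f(1) = -3
f(3) = -5
Sum = -6

-6


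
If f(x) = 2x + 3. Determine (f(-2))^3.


f(-2) = -1
(-1)^3 = -1

-1


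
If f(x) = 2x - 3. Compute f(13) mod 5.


f(13) = 23
23 mod 5 = 3

3


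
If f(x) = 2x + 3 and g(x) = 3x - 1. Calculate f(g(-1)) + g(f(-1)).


-3


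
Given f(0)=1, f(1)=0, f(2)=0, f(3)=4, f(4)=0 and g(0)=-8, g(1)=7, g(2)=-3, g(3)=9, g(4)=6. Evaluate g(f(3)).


f(3) = 4
g(4) = 6

6


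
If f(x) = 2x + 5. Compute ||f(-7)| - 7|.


f(-7) = -9
|-9| = 9
|9 - 7| = 2

2


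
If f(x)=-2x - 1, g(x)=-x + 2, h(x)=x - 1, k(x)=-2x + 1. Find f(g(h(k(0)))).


k(0) = 1
h(1) = 0
g(0) = 2
f(2) = -5

-5


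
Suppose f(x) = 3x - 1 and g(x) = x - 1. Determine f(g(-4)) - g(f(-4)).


f(g(-4)) = -16
g(f(-4)) = -14
Difference = -2

-2


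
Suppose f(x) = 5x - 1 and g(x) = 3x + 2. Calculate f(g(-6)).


g(-6) = -16
f(-16) = -81

-81


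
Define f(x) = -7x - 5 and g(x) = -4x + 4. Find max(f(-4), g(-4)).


f(-4) = 23
g(-4) = 20
max = 23

23


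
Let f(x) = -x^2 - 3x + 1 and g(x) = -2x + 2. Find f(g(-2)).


g(-2) = 6
f(6) = (-1)*(6)^2 - 3*(6) + 1 = -53

-53


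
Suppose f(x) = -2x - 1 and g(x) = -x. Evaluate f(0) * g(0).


f(0) = -1
g(0) = 0
Product = 0

0


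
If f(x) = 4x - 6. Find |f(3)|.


f(3) = 6
|6| = 6

6


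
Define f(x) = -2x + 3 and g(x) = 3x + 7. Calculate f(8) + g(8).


f(8) = -13
g(8) = 31
Sum = 18

18


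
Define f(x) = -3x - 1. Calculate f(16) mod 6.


f(16) = -49
-49 mod 6 = 5

5


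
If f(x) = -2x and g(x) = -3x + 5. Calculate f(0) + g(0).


f(0) = 0
g(0) = 5
Sum = 5

5


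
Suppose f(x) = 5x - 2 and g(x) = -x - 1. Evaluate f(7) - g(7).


f(7) = 33
g(7) = -8
Difference = 41

41


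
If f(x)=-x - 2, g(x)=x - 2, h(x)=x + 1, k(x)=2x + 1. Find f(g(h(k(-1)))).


k(-1) = -1
h(-1) = 0
g(0) = -2
f(-2) = 0

0


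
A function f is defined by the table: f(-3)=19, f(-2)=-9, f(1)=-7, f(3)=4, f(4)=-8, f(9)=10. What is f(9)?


Reading from the table at x = 9

10


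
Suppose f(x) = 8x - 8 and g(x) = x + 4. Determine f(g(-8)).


g(-8) = -4
f(-4) = -40

-40


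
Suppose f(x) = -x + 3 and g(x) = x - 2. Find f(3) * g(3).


f(3) = 0
g(3) = 1
Product = 0

0


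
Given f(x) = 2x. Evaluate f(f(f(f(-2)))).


f(-2) = -4
f(-4) = -8
f(-8) = -16
f(-16) = -32

-32


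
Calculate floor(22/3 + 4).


22/3 = 7.3333
7.3333 + 4 = 11.3333
floor(11.3333) = 11

11


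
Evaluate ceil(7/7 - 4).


-3


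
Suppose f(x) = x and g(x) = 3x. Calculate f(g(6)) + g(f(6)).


f(g(6)) = 18
g(f(6)) = 18
Sum = 36

36


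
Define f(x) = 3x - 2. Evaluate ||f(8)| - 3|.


19


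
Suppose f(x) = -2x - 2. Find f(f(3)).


f(3) = -8
f(-8) = 14

14


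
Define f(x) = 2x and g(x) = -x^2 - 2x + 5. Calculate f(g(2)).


-6


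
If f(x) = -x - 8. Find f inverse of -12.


4


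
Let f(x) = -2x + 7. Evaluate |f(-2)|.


f(-2) = 11
|11| = 11

11


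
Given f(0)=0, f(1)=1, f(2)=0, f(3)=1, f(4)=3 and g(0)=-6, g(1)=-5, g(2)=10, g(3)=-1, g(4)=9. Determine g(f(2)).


f(2) = 0
g(0) = -6

-6


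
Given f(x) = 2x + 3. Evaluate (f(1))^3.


f(1) = 5
(5)^3 = 125

125


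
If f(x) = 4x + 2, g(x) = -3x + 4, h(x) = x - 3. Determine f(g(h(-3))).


h(-3) = -6
g(-6) = 22
f(22) = 90

90


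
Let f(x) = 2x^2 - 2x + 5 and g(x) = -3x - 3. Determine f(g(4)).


g(4) = -15
f(-15) = 2*(-15)^2 - 2*(-15) + 5 = 485

485


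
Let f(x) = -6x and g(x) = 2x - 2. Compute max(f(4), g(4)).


6


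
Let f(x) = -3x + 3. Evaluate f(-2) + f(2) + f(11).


f(-2) = 9
f(2) = -3
f(11) = -30
Sum = -24

-24


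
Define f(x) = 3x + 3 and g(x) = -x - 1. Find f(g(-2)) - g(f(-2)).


4


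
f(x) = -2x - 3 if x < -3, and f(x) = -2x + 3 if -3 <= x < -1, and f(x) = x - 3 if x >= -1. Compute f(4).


1


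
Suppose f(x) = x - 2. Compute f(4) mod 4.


f(4) = 2
2 mod 4 = 2

2


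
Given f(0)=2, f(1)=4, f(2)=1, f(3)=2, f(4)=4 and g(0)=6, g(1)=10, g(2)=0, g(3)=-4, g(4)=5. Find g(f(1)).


f(1) = 4
g(4) = 5

5


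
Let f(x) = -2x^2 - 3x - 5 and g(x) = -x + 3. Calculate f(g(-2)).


g(-2) = 5
f(5) = (-2)*(5)^2 - 3*(5) - 5 = -70

-70


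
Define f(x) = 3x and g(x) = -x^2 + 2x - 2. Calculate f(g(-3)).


-51


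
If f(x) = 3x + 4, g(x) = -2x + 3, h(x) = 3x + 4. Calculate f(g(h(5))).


-101


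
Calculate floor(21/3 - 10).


21/3 = 7
7 - 10 = -3
floor(-3) = -3

-3


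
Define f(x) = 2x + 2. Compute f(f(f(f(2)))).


62


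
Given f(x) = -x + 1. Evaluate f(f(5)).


f(5) = -4
f(-4) = 5

5


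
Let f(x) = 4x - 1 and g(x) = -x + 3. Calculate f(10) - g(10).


f(10) = 39
g(10) = -7
Difference = 46

46


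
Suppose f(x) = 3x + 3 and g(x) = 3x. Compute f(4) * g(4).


f(4) = 15
g(4) = 12
Product = 180

180


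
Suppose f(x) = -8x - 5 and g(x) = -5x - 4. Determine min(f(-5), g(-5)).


21


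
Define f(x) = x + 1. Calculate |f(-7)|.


f(-7) = -6
|-6| = 6

6


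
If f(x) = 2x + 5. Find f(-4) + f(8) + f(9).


f(-4) = -3
f(8) = 21
f(9) = 23
Sum = 41

41


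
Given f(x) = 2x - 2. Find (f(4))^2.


f(4) = 6
(6)^2 = 36

36


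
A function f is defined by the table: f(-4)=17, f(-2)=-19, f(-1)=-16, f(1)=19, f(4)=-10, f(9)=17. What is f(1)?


Reading from the table at x = 1

19


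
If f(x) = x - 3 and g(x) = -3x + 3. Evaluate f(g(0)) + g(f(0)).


f(g(0)) = 0
g(f(0)) = 12
Sum = 12

12


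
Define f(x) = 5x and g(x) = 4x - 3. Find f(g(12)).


g(12) = 45
f(45) = 225

225


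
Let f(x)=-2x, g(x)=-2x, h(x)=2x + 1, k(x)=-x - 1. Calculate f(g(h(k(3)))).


k(3) = -4
h(-4) = -7
g(-7) = 14
f(14) = -28

-28


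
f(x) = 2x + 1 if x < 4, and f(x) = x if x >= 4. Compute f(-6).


-6 satisfies x < 4
f(-6) = -11

-11


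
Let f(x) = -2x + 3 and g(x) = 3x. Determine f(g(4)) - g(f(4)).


f(g(4)) = -21
g(f(4)) = -15
Difference = -6

-6


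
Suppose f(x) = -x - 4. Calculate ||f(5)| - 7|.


f(5) = -9
|-9| = 9
|9 - 7| = 2

2


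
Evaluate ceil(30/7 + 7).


30/7 = 4.2857
4.2857 + 7 = 11.2857
ceil(11.2857) = 12

12


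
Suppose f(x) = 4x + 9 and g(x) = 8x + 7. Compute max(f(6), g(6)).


55


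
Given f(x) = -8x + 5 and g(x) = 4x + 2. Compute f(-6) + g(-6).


f(-6) = 53
g(-6) = -22
Sum = 31

31


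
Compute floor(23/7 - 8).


23/7 = 3.2857
3.2857 - 8 = -4.7143
floor(-4.7143) = -5

-5


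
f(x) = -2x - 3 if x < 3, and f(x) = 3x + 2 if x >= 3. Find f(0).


0 satisfies x < 3
f(0) = -3

-3


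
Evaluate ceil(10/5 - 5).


10/5 = 2
2 - 5 = -3
ceil(-3) = -3

-3


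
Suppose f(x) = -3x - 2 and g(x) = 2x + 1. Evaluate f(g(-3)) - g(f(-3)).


f(g(-3)) = 13
g(f(-3)) = 15
Difference = -2

-2


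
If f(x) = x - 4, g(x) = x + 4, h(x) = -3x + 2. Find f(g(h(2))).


h(2) = -4
g(-4) = 0
f(0) = -4

-4


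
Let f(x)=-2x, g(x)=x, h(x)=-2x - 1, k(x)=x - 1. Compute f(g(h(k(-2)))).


k(-2) = -3
h(-3) = 5
g(5) = 5
f(5) = -10

-10


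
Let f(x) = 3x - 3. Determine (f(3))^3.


f(3) = 6
(6)^3 = 216

216


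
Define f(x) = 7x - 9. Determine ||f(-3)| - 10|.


f(-3) = -30
|-30| = 30
|30 - 10| = 20

20


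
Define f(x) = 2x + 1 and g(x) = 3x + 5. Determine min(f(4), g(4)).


f(4) = 9
g(4) = 17
min = 9

9


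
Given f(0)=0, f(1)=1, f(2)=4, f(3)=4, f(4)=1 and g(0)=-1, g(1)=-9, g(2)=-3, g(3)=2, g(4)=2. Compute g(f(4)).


f(4) = 1
g(1) = -9

-9


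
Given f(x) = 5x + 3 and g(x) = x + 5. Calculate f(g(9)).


g(9) = 14
f(14) = 73

73


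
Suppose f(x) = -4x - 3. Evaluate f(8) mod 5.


0


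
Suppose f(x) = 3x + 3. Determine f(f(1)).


f(1) = 6
f(6) = 21

21


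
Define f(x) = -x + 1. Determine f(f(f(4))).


f(4) = -3
f(-3) = 4
f(4) = -3

-3


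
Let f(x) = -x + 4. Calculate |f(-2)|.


f(-2) = 6
|6| = 6

6


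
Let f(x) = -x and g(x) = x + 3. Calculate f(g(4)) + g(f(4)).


f(g(4)) = -7
g(f(4)) = -1
Sum = -8

-8


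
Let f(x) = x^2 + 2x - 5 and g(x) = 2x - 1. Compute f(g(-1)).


g(-1) = -3
f(-3) = 1*(-3)^2 + 2*(-3) - 5 = -2

-2


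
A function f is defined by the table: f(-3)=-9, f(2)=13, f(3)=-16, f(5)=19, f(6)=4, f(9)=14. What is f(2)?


Reading from the table at x = 2

13


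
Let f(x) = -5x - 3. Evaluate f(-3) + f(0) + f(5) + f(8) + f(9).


f(-3) = 12
f(0) = -3
f(5) = -28
f(8) = -43
f(9) = -48
Sum = -110

-110


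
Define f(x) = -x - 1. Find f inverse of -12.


Solve -x - 1 = -12
x = (-12 + 1) / (-1) = 11

11


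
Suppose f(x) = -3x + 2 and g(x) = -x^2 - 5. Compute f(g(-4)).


g(-4) = -21
f(-21) = 65

65


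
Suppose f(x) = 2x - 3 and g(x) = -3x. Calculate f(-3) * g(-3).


f(-3) = -9
g(-3) = 9
Product = -81

-81


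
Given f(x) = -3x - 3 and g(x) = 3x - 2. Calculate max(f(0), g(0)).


f(0) = -3
g(0) = -2
max = -2

-2


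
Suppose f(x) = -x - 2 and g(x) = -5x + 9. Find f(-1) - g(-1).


f(-1) = -1
g(-1) = 14
Difference = -15

-15


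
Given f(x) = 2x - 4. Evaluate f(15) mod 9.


f(15) = 26
26 mod 9 = 8

8


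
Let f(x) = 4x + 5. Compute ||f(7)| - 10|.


23


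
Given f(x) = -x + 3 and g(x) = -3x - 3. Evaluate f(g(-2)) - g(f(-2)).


f(g(-2)) = 0
g(f(-2)) = -18
Difference = 18

18


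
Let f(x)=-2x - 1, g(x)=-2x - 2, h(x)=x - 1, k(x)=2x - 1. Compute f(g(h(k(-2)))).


k(-2) = -5
h(-5) = -6
g(-6) = 10
f(10) = -21

-21


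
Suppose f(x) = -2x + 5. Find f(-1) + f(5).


f(-1) = 7
f(5) = -5
Sum = 2

2


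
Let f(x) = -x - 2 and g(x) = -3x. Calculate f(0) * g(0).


f(0) = -2
g(0) = 0
Product = 0

0


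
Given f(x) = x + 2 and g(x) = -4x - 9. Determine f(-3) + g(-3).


f(-3) = -1
g(-3) = 3
Sum = 2

2


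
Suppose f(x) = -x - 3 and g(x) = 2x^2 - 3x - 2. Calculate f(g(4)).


g(4) = 18
f(18) = -21

-21


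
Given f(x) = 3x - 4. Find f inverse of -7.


Solve 3x - 4 = -7
x = (-7 + 4) / 3 = -1

-1


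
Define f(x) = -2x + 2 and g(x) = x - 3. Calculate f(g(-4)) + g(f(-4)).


f(g(-4)) = 16
g(f(-4)) = 7
Sum = 23

23


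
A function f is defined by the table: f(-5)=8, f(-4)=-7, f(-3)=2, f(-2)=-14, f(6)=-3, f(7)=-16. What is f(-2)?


Reading from the table at x = -2

-14


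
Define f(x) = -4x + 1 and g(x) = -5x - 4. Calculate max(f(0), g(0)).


f(0) = 1
g(0) = -4
max = 1

1


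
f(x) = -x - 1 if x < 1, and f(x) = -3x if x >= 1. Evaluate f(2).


2 satisfies x >= 1
f(2) = -6

-6


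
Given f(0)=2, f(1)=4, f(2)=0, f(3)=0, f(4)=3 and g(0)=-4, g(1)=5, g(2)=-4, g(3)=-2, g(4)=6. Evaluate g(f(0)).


f(0) = 2
g(2) = -4

-4


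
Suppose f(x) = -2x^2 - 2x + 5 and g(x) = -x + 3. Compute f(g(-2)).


-55


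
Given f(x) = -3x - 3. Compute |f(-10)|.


f(-10) = 27
|27| = 27

27


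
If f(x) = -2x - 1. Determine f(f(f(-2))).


f(-2) = 3
f(3) = -7
f(-7) = 13

13


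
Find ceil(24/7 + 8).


24/7 = 3.4286
3.4286 + 8 = 11.4286
ceil(11.4286) = 12

12


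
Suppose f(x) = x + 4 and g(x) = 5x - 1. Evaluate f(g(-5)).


g(-5) = -26
f(-26) = -22

-22


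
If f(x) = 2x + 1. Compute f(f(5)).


f(5) = 11
f(11) = 23

23


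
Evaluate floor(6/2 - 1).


6/2 = 3
3 - 1 = 2
floor(2) = 2

2


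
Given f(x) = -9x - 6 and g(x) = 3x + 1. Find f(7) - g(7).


-91


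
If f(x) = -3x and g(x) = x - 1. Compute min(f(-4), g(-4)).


f(-4) = 12
g(-4) = -5
min = -5

-5


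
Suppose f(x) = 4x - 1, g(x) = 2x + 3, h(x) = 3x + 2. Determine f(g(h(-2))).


h(-2) = -4
g(-4) = -5
f(-5) = -21

-21


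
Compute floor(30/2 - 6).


30/2 = 15
15 - 6 = 9
floor(9) = 9

9


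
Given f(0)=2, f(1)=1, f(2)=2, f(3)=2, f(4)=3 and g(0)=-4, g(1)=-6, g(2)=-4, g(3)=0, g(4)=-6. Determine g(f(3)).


f(3) = 2
g(2) = -4

-4


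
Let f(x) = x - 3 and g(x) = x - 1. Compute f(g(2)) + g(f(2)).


f(g(2)) = -2
g(f(2)) = -2
Sum = -4

-4


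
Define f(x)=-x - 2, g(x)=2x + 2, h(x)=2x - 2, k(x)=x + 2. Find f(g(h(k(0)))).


k(0) = 2
h(2) = 2
g(2) = 6
f(6) = -8

-8


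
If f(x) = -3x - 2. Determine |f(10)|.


f(10) = -32
|-32| = 32

32


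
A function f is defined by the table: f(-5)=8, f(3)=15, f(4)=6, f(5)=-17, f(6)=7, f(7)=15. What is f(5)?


-17


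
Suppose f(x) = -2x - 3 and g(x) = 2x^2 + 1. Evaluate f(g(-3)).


g(-3) = 19
f(19) = -41

-41


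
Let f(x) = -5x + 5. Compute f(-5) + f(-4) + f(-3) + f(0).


f(-5) = 30
f(-4) = 25
f(-3) = 20
f(0) = 5
Sum = 80

80


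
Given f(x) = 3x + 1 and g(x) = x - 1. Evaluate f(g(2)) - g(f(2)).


f(g(2)) = 4
g(f(2)) = 6
Difference = -2

-2


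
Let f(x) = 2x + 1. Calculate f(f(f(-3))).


f(-3) = -5
f(-5) = -9
f(-9) = -17

-17


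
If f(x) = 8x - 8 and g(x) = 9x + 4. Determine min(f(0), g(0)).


f(0) = -8
g(0) = 4
min = -8

-8


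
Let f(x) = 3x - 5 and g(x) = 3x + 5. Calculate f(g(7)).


g(7) = 26
f(26) = 73

73


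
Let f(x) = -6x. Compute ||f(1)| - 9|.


f(1) = -6
|-6| = 6
|6 - 9| = 3

3


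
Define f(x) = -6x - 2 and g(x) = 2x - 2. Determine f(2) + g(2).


f(2) = -14
g(2) = 2
Sum = -12

-12


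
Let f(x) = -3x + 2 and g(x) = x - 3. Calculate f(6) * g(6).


f(6) = -16
g(6) = 3
Product = -48

-48


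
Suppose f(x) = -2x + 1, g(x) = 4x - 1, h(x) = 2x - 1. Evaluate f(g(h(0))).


h(0) = -1
g(-1) = -5
f(-5) = 11

11


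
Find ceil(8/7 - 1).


8/7 = 1.1429
1.1429 - 1 = 0.1429
ceil(0.1429) = 1

1


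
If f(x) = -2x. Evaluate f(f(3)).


12


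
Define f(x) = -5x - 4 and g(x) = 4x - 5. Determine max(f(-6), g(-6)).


f(-6) = 26
g(-6) = -29
max = 26

26


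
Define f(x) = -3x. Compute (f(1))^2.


f(1) = -3
(-3)^2 = 9

9


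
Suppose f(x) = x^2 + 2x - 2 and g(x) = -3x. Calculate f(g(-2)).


g(-2) = 6
f(6) = 1*(6)^2 + 2*(6) - 2 = 46

46


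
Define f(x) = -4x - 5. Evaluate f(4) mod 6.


3


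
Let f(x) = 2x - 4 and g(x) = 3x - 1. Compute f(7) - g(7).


f(7) = 10
g(7) = 20
Difference = -10

-10


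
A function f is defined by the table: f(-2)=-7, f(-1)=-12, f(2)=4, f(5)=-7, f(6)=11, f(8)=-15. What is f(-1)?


Reading from the table at x = -1

-12


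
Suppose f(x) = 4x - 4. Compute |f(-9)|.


f(-9) = -40
|-40| = 40

40


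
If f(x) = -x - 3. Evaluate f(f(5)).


f(5) = -8
f(-8) = 5

5


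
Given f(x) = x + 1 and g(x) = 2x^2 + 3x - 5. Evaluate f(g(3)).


g(3) = 22
f(22) = 23

23


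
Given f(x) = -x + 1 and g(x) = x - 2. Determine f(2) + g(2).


f(2) = -1
g(2) = 0
Sum = -1

-1


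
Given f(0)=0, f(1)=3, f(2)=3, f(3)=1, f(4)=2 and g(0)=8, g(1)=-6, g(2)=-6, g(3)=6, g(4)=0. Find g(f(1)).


f(1) = 3
g(3) = 6

6


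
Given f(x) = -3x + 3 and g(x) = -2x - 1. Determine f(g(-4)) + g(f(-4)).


f(g(-4)) = -18
g(f(-4)) = -31
Sum = -49

-49


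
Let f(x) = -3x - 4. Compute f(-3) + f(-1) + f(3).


f(-3) = 5
f(-1) = -1
f(3) = -13
Sum = -9

-9


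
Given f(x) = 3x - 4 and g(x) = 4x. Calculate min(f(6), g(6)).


14


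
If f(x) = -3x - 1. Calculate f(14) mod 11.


f(14) = -43
-43 mod 11 = 1

1


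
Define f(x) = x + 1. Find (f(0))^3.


f(0) = 1
(1)^3 = 1

1


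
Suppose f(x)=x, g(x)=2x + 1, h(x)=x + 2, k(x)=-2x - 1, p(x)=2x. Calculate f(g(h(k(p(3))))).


p(3) = 6
k(6) = -13
h(-13) = -11
g(-11) = -21
f(-21) = -21

-21


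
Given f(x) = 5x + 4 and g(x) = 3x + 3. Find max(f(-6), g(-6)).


f(-6) = -26
g(-6) = -15
max = -15

-15


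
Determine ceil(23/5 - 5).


0


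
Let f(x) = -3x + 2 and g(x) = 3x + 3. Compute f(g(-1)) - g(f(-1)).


f(g(-1)) = 2
g(f(-1)) = 18
Difference = -16

-16


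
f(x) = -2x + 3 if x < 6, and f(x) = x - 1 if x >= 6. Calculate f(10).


10 satisfies x >= 6
f(10) = 9

9


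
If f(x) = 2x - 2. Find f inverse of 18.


Solve 2x - 2 = 18
x = (18 + 2) / 2 = 10

10


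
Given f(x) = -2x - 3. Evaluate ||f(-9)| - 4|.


11


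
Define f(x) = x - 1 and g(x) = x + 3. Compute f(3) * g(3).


12


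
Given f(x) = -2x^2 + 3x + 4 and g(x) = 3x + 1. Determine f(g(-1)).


g(-1) = -2
f(-2) = (-2)*(-2)^2 + 3*(-2) + 4 = -10

-10


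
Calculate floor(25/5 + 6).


11


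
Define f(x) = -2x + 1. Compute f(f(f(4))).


f(4) = -7
f(-7) = 15
f(15) = -29

-29


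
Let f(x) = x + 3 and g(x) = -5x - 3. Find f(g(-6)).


g(-6) = 27
f(27) = 30

30


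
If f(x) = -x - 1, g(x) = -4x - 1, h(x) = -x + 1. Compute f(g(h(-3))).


16


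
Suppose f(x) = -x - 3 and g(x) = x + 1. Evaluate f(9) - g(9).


-22


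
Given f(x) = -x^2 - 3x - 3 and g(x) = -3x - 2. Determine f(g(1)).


g(1) = -5
f(-5) = (-1)*(-5)^2 - 3*(-5) - 3 = -13

-13


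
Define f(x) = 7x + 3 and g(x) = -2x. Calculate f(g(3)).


g(3) = -6
f(-6) = -39

-39


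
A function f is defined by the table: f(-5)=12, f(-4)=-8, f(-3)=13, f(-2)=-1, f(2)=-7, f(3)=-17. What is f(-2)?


Reading from the table at x = -2

-1


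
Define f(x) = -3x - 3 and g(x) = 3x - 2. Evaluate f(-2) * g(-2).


f(-2) = 3
g(-2) = -8
Product = -24

-24


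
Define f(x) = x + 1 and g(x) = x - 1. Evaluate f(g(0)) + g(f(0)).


f(g(0)) = 0
g(f(0)) = 0
Sum = 0

0


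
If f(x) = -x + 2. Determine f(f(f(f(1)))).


1


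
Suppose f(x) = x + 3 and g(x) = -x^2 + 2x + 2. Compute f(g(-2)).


g(-2) = -6
f(-6) = -3

-3


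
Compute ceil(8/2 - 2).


8/2 = 4
4 - 2 = 2
ceil(2) = 2

2


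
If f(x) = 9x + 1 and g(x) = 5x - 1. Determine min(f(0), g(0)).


-1


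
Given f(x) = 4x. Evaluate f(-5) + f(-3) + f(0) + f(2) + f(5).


f(-5) = -20
f(-3) = -12
f(0) = 0
f(2) = 8
f(5) = 20
Sum = -4

-4


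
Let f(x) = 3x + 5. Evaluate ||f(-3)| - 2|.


f(-3) = -4
|-4| = 4
|4 - 2| = 2

2


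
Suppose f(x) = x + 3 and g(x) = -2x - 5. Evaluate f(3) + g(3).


f(3) = 6
g(3) = -11
Sum = -5

-5


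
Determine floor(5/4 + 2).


5/4 = 1.25
1.25 + 2 = 3.25
floor(3.25) = 3

3


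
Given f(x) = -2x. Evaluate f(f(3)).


f(3) = -6
f(-6) = 12

12


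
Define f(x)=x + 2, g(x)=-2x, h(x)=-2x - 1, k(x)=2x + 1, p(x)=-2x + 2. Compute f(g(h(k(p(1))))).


p(1) = 0
k(0) = 1
h(1) = -3
g(-3) = 6
f(6) = 8

8
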